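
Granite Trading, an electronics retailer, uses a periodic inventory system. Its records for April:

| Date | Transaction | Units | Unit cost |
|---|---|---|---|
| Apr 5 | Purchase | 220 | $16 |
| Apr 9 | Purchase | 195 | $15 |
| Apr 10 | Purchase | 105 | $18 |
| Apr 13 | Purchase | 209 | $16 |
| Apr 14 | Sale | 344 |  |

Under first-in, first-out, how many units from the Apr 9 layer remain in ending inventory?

71

Apr 14, 344 sold [FIFO — oldest first]: 220 @ $16 + 124 @ $15 = $5,380
Ending inventory: 71 @ $15 + 105 @ $18 + 209 @ $16 = $6,299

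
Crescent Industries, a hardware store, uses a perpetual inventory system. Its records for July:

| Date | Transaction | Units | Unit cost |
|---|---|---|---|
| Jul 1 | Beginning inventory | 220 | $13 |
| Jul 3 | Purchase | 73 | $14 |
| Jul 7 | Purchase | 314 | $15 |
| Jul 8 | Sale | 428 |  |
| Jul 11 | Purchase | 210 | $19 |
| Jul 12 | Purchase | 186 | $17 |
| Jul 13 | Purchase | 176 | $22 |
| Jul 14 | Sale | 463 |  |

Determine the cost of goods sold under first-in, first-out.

Jul 8, 428 sold [FIFO — oldest first]: 220 @ $13 + 73 @ $14 + 135 @ $15 = $5,907
Jul 14, 463 sold [FIFO — oldest first]: 179 @ $15 + 210 @ $19 + 74 @ $17 = $7,933
Total COGS = $5,907 + $7,933 = $13,840
Ending inventory: 112 @ $17 + 176 @ $22 = $5,776
Check: goods available $19,616 = COGS $13,840 + ending $5,776

COGS = $13,840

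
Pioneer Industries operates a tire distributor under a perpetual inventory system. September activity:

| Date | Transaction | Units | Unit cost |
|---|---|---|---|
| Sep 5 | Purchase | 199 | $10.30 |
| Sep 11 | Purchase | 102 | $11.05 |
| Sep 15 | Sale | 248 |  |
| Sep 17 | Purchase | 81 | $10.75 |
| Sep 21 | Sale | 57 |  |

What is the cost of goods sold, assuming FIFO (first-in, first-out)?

Sep 15, 248 sold [FIFO — oldest first]: 199 @ $10.30 + 49 @ $11.05 = $2,591.15
Sep 21, 57 sold [FIFO — oldest first]: 53 @ $11.05 + 4 @ $10.75 = $628.65
Total COGS = $2,591.15 + $628.65 = $3,219.80
Ending inventory: 77 @ $10.75 = $827.75
Check: goods available $4,047.55 = COGS $3,219.80 + ending $827.75

COGS = $3,219.80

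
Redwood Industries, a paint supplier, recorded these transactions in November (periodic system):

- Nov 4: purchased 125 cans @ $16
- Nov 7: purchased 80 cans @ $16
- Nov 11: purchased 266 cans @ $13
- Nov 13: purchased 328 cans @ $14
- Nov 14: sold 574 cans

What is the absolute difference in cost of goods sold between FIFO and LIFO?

$390

FIFO COGS: 125 @ $16 + 80 @ $16 + 266 @ $13 + 103 @ $14 = $8,180
LIFO COGS: 328 @ $14 + 246 @ $13 = $7,790
Difference = |$8,180 − $7,790| = $390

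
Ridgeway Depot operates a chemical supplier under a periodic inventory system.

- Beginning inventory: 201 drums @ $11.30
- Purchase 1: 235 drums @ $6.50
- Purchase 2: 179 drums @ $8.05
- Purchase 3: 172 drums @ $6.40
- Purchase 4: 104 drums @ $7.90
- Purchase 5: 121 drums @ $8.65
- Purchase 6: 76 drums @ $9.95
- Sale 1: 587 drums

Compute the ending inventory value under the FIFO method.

Ending inventory = $3,950.65

Sale 1 (587) [FIFO — oldest first]: 201 @ $11.30 + 235 @ $6.50 + 151 @ $8.05 = $5,014.35
Ending inventory: 28 @ $8.05 + 172 @ $6.40 + 104 @ $7.90 + 121 @ $8.65 + 76 @ $9.95 = $3,950.65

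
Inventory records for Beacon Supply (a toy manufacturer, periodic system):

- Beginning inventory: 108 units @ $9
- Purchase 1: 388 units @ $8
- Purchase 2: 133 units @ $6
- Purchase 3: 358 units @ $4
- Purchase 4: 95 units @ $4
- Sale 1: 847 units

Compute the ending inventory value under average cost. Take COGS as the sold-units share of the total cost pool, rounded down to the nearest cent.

Ending inventory = $1,452.14

Sale 1, sell 847: 847/1082 × $6,686.00 → $5,233.86
Ending inventory (cost pool remaining) = $1,452.14
Check: goods available $6,686.00 = COGS $5,233.86 + ending $1,452.14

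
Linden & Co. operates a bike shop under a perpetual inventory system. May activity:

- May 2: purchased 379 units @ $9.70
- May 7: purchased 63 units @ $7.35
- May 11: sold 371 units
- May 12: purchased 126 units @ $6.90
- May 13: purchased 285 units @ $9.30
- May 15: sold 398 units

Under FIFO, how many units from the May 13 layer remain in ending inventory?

84

May 11, 371 sold [FIFO — oldest first]: 371 @ $9.70 = $3,598.70
May 15, 398 sold [FIFO — oldest first]: 8 @ $9.70 + 63 @ $7.35 + 126 @ $6.90 + 201 @ $9.30 = $3,279.35
Total COGS = $3,598.70 + $3,279.35 = $6,878.05
Ending inventory: 84 @ $9.30 = $781.20
Check: goods available $7,659.25 = COGS $6,878.05 + ending $781.20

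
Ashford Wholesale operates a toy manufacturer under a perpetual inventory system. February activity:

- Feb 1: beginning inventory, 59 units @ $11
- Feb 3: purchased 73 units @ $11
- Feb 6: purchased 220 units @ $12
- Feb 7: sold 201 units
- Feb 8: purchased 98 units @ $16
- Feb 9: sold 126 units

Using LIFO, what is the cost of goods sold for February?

Feb 7, 201 sold [LIFO — newest first]: 201 @ $12 = $2,412
Feb 9, 126 sold [LIFO — newest first]: 98 @ $16 + 19 @ $12 + 9 @ $11 = $1,895
Total COGS = $2,412 + $1,895 = $4,307
Ending inventory: 59 @ $11 + 64 @ $11 = $1,353
Check: goods available $5,660 = COGS $4,307 + ending $1,353

COGS = $4,307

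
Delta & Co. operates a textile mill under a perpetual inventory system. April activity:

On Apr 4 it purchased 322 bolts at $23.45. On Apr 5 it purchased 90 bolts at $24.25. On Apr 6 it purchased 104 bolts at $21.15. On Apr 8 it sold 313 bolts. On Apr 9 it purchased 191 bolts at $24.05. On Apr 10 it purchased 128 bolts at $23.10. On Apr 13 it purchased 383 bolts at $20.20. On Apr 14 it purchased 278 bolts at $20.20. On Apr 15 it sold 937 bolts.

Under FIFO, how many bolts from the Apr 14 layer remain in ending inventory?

Apr 8, 313 sold [FIFO — oldest first]: 313 @ $23.45 = $7,339.85
Apr 15, 937 sold [FIFO — oldest first]: 9 @ $23.45 + 90 @ $24.25 + 104 @ $21.15 + 191 @ $24.05 + 128 @ $23.10 + 383 @ $20.20 + 32 @ $20.20 = $20,526.50
Total COGS = $7,339.85 + $20,526.50 = $27,866.35
Ending inventory: 246 @ $20.20 = $4,969.20

246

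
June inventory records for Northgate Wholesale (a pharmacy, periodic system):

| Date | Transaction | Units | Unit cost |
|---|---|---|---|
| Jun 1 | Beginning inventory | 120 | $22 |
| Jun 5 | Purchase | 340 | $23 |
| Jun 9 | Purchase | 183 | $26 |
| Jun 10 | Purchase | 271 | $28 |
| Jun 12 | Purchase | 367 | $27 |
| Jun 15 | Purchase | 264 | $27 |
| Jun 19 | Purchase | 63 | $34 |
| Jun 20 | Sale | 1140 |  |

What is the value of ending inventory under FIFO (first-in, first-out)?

Ending inventory = $13,077

Jun 20, 1140 sold [FIFO — oldest first]: 120 @ $22 + 340 @ $23 + 183 @ $26 + 271 @ $28 + 226 @ $27 = $28,908
Ending inventory: 141 @ $27 + 264 @ $27 + 63 @ $34 = $13,077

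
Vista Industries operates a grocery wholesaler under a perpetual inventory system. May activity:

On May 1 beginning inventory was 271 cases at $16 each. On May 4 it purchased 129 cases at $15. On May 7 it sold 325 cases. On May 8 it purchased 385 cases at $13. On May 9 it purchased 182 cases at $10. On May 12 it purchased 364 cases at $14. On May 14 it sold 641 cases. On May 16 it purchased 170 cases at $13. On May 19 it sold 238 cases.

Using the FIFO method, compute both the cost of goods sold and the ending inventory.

COGS = $16,414; ending inventory = $3,988

May 7, 325 sold [FIFO — oldest first]: 271 @ $16 + 54 @ $15 = $5,146
May 14, 641 sold [FIFO — oldest first]: 75 @ $15 + 385 @ $13 + 181 @ $10 = $7,940
May 19, 238 sold [FIFO — oldest first]: 1 @ $10 + 237 @ $14 = $3,328
Total COGS = $5,146 + $7,940 + $3,328 = $16,414
Ending inventory: 127 @ $14 + 170 @ $13 = $3,988
Check: goods available $20,402 = COGS $16,414 + ending $3,988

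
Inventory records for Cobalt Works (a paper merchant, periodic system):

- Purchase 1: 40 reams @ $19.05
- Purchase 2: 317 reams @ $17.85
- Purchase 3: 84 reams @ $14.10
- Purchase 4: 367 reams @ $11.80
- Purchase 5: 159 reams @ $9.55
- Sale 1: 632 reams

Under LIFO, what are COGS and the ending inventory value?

COGS = $7,426.15; ending inventory = $6,027.75

Sale 1 (632) [LIFO — newest first]: 159 @ $9.55 + 367 @ $11.80 + 84 @ $14.10 + 22 @ $17.85 = $7,426.15
Ending inventory: 40 @ $19.05 + 295 @ $17.85 = $6,027.75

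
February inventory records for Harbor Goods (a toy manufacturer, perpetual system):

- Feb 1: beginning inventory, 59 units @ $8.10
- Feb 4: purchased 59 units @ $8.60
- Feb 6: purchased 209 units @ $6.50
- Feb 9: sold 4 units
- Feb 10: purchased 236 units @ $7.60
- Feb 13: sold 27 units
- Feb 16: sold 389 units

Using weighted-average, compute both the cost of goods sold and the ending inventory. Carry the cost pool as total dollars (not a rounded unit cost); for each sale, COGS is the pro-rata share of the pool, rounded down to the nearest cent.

COGS = $3,086.32; ending inventory = $1,051.08

After Feb 1: 59 on hand, pool $477.90 (≈ $8.1000 each)
After Feb 4: 118 on hand, pool $985.30 (≈ $8.3500 each)
After Feb 6: 327 on hand, pool $2,343.80 (≈ $7.1676 each)
Feb 9, sell 4: 4/327 × $2,343.80 → $28.67
After Feb 10: 559 on hand, pool $4,108.73 (≈ $7.3501 each)
Feb 13, sell 27: 27/559 × $4,108.73 → $198.45
Feb 16, sell 389: 389/532 × $3,910.28 → $2,859.20
Total COGS = $28.67 + $198.45 + $2,859.20 = $3,086.32
Ending inventory (cost pool remaining) = $1,051.08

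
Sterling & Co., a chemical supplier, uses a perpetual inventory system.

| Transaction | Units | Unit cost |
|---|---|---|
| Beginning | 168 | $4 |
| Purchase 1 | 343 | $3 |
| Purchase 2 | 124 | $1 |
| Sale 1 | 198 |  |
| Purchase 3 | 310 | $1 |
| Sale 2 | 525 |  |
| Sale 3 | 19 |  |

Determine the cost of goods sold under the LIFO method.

COGS = $1,358

Sale 1 (198) [LIFO — newest first]: 124 @ $1 + 74 @ $3 = $346
Sale 2 (525) [LIFO — newest first]: 310 @ $1 + 215 @ $3 = $955
Sale 3 (19) [LIFO — newest first]: 19 @ $3 = $57
Total COGS = $346 + $955 + $57 = $1,358
Ending inventory: 168 @ $4 + 35 @ $3 = $777
Check: goods available $2,135 = COGS $1,358 + ending $777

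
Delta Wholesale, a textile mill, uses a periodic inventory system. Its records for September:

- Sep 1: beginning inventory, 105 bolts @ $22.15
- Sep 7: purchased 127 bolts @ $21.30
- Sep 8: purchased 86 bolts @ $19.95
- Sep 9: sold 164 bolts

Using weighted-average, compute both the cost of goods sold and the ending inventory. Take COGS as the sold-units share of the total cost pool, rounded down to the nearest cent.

Sep 9, sell 164: 164/318 × $6,746.55 → $3,479.35
Ending inventory (cost pool remaining) = $3,267.20

COGS = $3,479.35; ending inventory = $3,267.20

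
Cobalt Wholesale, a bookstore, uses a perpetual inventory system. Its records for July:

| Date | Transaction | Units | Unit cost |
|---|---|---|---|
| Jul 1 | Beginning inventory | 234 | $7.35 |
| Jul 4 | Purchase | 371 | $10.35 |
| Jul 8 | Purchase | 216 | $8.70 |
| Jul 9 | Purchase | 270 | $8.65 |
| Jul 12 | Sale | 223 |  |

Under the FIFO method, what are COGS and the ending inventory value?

Jul 12, 223 sold [FIFO — oldest first]: 223 @ $7.35 = $1,639.05
Ending inventory: 11 @ $7.35 + 371 @ $10.35 + 216 @ $8.70 + 270 @ $8.65 = $8,135.40

COGS = $1,639.05; ending inventory = $8,135.40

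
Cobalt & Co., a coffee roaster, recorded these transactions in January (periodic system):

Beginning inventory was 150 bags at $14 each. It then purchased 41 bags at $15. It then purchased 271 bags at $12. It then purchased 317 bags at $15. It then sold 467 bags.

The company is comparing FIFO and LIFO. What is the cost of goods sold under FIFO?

COGS = $6,042

FIFO COGS: 150 @ $14 + 41 @ $15 + 271 @ $12 + 5 @ $15 = $6,042
LIFO COGS: 317 @ $15 + 150 @ $12 = $6,555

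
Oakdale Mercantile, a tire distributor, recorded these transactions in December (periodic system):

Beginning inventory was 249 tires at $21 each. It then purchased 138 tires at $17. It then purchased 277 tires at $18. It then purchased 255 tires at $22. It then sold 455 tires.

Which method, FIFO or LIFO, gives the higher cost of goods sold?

FIFO COGS: 249 @ $21 + 138 @ $17 + 68 @ $18 = $8,799
LIFO COGS: 255 @ $22 + 200 @ $18 = $9,210

LIFO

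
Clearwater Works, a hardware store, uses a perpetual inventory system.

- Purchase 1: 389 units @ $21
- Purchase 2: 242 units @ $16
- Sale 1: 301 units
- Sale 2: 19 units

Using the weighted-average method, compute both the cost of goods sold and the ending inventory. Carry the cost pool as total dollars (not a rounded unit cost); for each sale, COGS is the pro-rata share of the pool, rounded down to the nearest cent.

After Purchase 1: 389 on hand, pool $8,169.00 (≈ $21.0000 each)
After Purchase 2: 631 on hand, pool $12,041.00 (≈ $19.0824 each)
Sale 1, sell 301: 301/631 × $12,041.00 → $5,743.80
Sale 2, sell 19: 19/330 × $6,297.20 → $362.56
Total COGS = $5,743.80 + $362.56 = $6,106.36
Ending inventory (cost pool remaining) = $5,934.64

COGS = $6,106.36; ending inventory = $5,934.64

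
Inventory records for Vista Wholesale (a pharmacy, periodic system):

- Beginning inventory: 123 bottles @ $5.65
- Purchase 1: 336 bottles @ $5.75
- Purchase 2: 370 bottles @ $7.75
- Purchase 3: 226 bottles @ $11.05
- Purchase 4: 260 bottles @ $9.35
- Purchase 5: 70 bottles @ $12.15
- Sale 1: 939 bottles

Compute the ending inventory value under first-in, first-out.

Sale 1 (939) [FIFO — oldest first]: 123 @ $5.65 + 336 @ $5.75 + 370 @ $7.75 + 110 @ $11.05 = $6,709.95
Ending inventory: 116 @ $11.05 + 260 @ $9.35 + 70 @ $12.15 = $4,563.30
Check: goods available $11,273.25 = COGS $6,709.95 + ending $4,563.30

Ending inventory = $4,563.30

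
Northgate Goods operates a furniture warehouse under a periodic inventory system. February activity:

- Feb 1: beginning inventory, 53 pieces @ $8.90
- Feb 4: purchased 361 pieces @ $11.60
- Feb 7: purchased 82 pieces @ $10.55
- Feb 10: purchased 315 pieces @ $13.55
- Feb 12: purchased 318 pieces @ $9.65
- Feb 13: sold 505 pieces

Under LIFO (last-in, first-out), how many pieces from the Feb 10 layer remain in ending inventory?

128

Feb 13, 505 sold [LIFO — newest first]: 318 @ $9.65 + 187 @ $13.55 = $5,602.55
Ending inventory: 53 @ $8.90 + 361 @ $11.60 + 82 @ $10.55 + 128 @ $13.55 = $7,258.80
Check: goods available $12,861.35 = COGS $5,602.55 + ending $7,258.80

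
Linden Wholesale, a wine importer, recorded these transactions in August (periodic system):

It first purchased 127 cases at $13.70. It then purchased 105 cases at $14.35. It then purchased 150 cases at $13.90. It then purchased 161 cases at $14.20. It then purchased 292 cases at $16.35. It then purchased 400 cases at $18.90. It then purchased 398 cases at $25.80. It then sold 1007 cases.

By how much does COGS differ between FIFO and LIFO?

FIFO COGS: 127 @ $13.70 + 105 @ $14.35 + 150 @ $13.90 + 161 @ $14.20 + 292 @ $16.35 + 172 @ $18.90 = $15,642.85
LIFO COGS: 398 @ $25.80 + 400 @ $18.90 + 209 @ $16.35 = $21,245.55
Difference = |$15,642.85 − $21,245.55| = $5,602.70

$5,602.70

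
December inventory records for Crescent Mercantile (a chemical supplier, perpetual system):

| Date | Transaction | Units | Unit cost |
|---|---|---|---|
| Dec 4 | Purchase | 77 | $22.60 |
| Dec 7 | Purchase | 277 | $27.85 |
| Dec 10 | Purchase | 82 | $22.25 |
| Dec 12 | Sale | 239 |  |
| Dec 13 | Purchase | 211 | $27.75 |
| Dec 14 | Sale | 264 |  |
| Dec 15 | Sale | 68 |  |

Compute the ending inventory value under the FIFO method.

Ending inventory = $2,109.00

Dec 12, 239 sold [FIFO — oldest first]: 77 @ $22.60 + 162 @ $27.85 = $6,251.90
Dec 14, 264 sold [FIFO — oldest first]: 115 @ $27.85 + 82 @ $22.25 + 67 @ $27.75 = $6,886.50
Dec 15, 68 sold [FIFO — oldest first]: 68 @ $27.75 = $1,887.00
Total COGS = $6,251.90 + $6,886.50 + $1,887.00 = $15,025.40
Ending inventory: 76 @ $27.75 = $2,109.00
Check: goods available $17,134.40 = COGS $15,025.40 + ending $2,109.00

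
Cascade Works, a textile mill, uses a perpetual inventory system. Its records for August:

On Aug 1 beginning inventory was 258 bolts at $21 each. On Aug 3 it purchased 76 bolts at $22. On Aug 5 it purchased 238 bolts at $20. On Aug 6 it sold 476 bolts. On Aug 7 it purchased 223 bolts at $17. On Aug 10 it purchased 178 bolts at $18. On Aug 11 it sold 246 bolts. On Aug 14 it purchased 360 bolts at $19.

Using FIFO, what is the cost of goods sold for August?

Aug 6, 476 sold [FIFO — oldest first]: 258 @ $21 + 76 @ $22 + 142 @ $20 = $9,930
Aug 11, 246 sold [FIFO — oldest first]: 96 @ $20 + 150 @ $17 = $4,470
Total COGS = $9,930 + $4,470 = $14,400
Ending inventory: 73 @ $17 + 178 @ $18 + 360 @ $19 = $11,285

COGS = $14,400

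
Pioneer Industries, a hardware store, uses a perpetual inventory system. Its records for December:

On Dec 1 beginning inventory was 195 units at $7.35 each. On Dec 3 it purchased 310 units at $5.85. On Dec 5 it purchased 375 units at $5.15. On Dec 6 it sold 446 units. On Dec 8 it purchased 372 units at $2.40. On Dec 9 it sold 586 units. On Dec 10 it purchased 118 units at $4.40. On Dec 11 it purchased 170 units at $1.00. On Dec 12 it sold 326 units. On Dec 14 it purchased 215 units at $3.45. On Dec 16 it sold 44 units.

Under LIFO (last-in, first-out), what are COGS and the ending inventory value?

COGS = $5,574.10; ending inventory = $1,927.65

Dec 6, 446 sold [LIFO — newest first]: 375 @ $5.15 + 71 @ $5.85 = $2,346.60
Dec 9, 586 sold [LIFO — newest first]: 372 @ $2.40 + 214 @ $5.85 = $2,144.70
Dec 12, 326 sold [LIFO — newest first]: 170 @ $1.00 + 118 @ $4.40 + 25 @ $5.85 + 13 @ $7.35 = $931.00
Dec 16, 44 sold [LIFO — newest first]: 44 @ $3.45 = $151.80
Total COGS = $2,346.60 + $2,144.70 + $931.00 + $151.80 = $5,574.10
Ending inventory: 182 @ $7.35 + 171 @ $3.45 = $1,927.65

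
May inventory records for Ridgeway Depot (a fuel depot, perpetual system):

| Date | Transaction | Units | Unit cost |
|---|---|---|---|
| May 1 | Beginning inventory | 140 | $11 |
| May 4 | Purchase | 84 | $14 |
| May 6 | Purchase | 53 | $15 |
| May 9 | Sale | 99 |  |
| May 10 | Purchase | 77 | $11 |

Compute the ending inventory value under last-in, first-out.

May 9, 99 sold [LIFO — newest first]: 53 @ $15 + 46 @ $14 = $1,439
Ending inventory: 140 @ $11 + 38 @ $14 + 77 @ $11 = $2,919

Ending inventory = $2,919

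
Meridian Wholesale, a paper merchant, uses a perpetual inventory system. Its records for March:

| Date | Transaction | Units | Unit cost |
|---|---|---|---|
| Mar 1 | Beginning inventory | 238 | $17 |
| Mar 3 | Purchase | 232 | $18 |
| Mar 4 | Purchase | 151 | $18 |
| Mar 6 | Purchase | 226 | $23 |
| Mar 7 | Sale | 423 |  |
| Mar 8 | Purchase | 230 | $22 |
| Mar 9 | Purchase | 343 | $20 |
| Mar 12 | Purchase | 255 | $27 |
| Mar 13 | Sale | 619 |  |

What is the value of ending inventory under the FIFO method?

Ending inventory = $14,515

Mar 7, 423 sold [FIFO — oldest first]: 238 @ $17 + 185 @ $18 = $7,376
Mar 13, 619 sold [FIFO — oldest first]: 47 @ $18 + 151 @ $18 + 226 @ $23 + 195 @ $22 = $13,052
Total COGS = $7,376 + $13,052 = $20,428
Ending inventory: 35 @ $22 + 343 @ $20 + 255 @ $27 = $14,515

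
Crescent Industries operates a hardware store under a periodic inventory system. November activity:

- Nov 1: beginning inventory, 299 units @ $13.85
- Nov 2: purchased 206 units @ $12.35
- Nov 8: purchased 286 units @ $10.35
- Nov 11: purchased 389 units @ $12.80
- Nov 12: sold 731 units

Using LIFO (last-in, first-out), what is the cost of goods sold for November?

Nov 12, 731 sold [LIFO — newest first]: 389 @ $12.80 + 286 @ $10.35 + 56 @ $12.35 = $8,630.90
Ending inventory: 299 @ $13.85 + 150 @ $12.35 = $5,993.65

COGS = $8,630.90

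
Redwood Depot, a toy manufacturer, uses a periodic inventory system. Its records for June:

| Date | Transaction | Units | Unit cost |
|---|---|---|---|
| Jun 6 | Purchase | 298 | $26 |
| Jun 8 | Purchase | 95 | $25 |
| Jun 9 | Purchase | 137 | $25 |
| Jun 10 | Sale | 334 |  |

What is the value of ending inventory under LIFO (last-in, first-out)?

Ending inventory = $5,096

Jun 10, 334 sold [LIFO — newest first]: 137 @ $25 + 95 @ $25 + 102 @ $26 = $8,452
Ending inventory: 196 @ $26 = $5,096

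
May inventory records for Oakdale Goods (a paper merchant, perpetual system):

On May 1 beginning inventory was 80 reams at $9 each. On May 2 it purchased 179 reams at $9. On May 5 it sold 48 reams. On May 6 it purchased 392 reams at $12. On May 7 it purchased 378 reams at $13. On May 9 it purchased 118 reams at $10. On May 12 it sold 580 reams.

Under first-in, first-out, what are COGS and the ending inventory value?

May 5, 48 sold [FIFO — oldest first]: 48 @ $9 = $432
May 12, 580 sold [FIFO — oldest first]: 32 @ $9 + 179 @ $9 + 369 @ $12 = $6,327
Total COGS = $432 + $6,327 = $6,759
Ending inventory: 23 @ $12 + 378 @ $13 + 118 @ $10 = $6,370

COGS = $6,759; ending inventory = $6,370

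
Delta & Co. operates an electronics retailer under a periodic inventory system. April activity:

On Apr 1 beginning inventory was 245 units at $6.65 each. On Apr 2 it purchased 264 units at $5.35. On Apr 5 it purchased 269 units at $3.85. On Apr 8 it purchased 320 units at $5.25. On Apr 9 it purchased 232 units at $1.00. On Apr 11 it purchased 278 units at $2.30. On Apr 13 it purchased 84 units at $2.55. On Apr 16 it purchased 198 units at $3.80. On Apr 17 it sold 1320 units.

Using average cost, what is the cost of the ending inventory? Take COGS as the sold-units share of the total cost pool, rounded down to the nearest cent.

Apr 17, sell 1320: 1320/1890 × $7,595.30 → $5,304.65
Ending inventory (cost pool remaining) = $2,290.65

Ending inventory = $2,290.65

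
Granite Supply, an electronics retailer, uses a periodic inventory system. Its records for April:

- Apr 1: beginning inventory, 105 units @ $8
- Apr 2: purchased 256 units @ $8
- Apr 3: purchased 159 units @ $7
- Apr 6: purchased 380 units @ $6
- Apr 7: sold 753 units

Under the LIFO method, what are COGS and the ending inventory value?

Apr 7, 753 sold [LIFO — newest first]: 380 @ $6 + 159 @ $7 + 214 @ $8 = $5,105
Ending inventory: 105 @ $8 + 42 @ $8 = $1,176

COGS = $5,105; ending inventory = $1,176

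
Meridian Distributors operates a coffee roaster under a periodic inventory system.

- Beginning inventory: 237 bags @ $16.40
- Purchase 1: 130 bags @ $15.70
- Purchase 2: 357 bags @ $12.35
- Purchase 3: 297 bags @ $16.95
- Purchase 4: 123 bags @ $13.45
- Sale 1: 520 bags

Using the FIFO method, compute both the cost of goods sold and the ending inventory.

Sale 1 (520) [FIFO — oldest first]: 237 @ $16.40 + 130 @ $15.70 + 153 @ $12.35 = $7,817.35
Ending inventory: 204 @ $12.35 + 297 @ $16.95 + 123 @ $13.45 = $9,207.90
Check: goods available $17,025.25 = COGS $7,817.35 + ending $9,207.90

COGS = $7,817.35; ending inventory = $9,207.90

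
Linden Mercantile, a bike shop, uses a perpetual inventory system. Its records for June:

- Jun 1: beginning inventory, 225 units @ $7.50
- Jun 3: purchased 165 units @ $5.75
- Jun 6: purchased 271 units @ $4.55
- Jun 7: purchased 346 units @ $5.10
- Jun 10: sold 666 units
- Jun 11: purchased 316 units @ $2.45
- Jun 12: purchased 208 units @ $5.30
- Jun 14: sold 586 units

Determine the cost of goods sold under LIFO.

COGS = $5,512.50

Jun 10, 666 sold [LIFO — newest first]: 346 @ $5.10 + 271 @ $4.55 + 49 @ $5.75 = $3,279.40
Jun 14, 586 sold [LIFO — newest first]: 208 @ $5.30 + 316 @ $2.45 + 62 @ $5.75 = $2,233.10
Total COGS = $3,279.40 + $2,233.10 = $5,512.50
Ending inventory: 225 @ $7.50 + 54 @ $5.75 = $1,998.00
Check: goods available $7,510.50 = COGS $5,512.50 + ending $1,998.00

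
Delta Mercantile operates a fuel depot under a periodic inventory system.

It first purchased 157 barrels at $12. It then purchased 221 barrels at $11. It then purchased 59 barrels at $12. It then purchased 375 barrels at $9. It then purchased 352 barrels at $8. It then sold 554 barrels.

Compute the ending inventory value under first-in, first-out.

Ending inventory = $5,138

Sale 1 (554) [FIFO — oldest first]: 157 @ $12 + 221 @ $11 + 59 @ $12 + 117 @ $9 = $6,076
Ending inventory: 258 @ $9 + 352 @ $8 = $5,138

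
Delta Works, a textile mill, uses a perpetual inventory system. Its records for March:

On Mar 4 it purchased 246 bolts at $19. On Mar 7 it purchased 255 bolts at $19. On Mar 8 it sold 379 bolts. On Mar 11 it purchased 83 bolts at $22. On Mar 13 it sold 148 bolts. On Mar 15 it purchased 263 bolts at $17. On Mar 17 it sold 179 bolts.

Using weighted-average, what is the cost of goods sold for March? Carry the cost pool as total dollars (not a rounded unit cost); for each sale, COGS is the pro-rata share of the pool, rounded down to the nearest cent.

COGS = $13,338.25

After Mar 4: 246 on hand, pool $4,674.00 (≈ $19.0000 each)
After Mar 7: 501 on hand, pool $9,519.00 (≈ $19.0000 each)
Mar 8, sell 379: 379/501 × $9,519.00 → $7,201.00
After Mar 11: 205 on hand, pool $4,144.00 (≈ $20.2146 each)
Mar 13, sell 148: 148/205 × $4,144.00 → $2,991.76
After Mar 15: 320 on hand, pool $5,623.24 (≈ $17.5726 each)
Mar 17, sell 179: 179/320 × $5,623.24 → $3,145.49
Total COGS = $7,201.00 + $2,991.76 + $3,145.49 = $13,338.25
Ending inventory (cost pool remaining) = $2,477.75
Check: goods available $15,816.00 = COGS $13,338.25 + ending $2,477.75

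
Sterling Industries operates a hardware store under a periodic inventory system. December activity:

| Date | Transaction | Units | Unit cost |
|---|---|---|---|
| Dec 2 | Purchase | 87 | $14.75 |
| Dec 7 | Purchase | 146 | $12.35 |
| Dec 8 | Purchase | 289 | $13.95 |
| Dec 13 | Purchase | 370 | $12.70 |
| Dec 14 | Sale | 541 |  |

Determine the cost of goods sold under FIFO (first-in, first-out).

Dec 14, 541 sold [FIFO — oldest first]: 87 @ $14.75 + 146 @ $12.35 + 289 @ $13.95 + 19 @ $12.70 = $7,359.20
Ending inventory: 351 @ $12.70 = $4,457.70
Check: goods available $11,816.90 = COGS $7,359.20 + ending $4,457.70

COGS = $7,359.20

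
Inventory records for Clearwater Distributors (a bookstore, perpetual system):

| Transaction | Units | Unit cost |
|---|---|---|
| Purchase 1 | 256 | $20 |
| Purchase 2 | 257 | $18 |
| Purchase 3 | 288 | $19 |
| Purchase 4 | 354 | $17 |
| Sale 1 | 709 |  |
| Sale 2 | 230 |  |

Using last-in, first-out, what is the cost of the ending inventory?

Sale 1 (709) [LIFO — newest first]: 354 @ $17 + 288 @ $19 + 67 @ $18 = $12,696
Sale 2 (230) [LIFO — newest first]: 190 @ $18 + 40 @ $20 = $4,220
Total COGS = $12,696 + $4,220 = $16,916
Ending inventory: 216 @ $20 = $4,320
Check: goods available $21,236 = COGS $16,916 + ending $4,320

Ending inventory = $4,320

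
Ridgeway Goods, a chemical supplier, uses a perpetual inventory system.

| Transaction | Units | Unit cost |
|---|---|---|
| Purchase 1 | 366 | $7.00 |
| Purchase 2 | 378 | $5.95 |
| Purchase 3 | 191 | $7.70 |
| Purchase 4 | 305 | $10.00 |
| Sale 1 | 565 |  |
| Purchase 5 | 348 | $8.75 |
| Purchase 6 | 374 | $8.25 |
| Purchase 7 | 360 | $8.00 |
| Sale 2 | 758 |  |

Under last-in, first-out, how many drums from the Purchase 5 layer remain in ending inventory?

324

Sale 1 (565) [LIFO — newest first]: 305 @ $10.00 + 191 @ $7.70 + 69 @ $5.95 = $4,931.25
Sale 2 (758) [LIFO — newest first]: 360 @ $8.00 + 374 @ $8.25 + 24 @ $8.75 = $6,175.50
Total COGS = $4,931.25 + $6,175.50 = $11,106.75
Ending inventory: 366 @ $7.00 + 309 @ $5.95 + 324 @ $8.75 = $7,235.55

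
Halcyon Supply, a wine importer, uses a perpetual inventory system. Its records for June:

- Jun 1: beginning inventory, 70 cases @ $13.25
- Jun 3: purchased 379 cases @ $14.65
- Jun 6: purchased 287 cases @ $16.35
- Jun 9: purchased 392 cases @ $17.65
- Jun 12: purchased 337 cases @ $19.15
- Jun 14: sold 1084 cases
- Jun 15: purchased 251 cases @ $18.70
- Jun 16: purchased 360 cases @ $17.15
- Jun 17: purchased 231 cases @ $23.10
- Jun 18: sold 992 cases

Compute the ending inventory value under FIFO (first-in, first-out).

Jun 14, 1084 sold [FIFO — oldest first]: 70 @ $13.25 + 379 @ $14.65 + 287 @ $16.35 + 348 @ $17.65 = $17,314.50
Jun 18, 992 sold [FIFO — oldest first]: 44 @ $17.65 + 337 @ $19.15 + 251 @ $18.70 + 360 @ $17.15 = $18,097.85
Total COGS = $17,314.50 + $18,097.85 = $35,412.35
Ending inventory: 231 @ $23.10 = $5,336.10
Check: goods available $40,748.45 = COGS $35,412.35 + ending $5,336.10

Ending inventory = $5,336.10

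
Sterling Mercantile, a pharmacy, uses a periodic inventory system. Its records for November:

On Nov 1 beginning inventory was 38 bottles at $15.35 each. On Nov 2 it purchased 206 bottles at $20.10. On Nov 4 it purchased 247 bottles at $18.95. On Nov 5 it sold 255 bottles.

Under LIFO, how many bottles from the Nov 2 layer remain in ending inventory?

198

Nov 5, 255 sold [LIFO — newest first]: 247 @ $18.95 + 8 @ $20.10 = $4,841.45
Ending inventory: 38 @ $15.35 + 198 @ $20.10 = $4,563.10
Check: goods available $9,404.55 = COGS $4,841.45 + ending $4,563.10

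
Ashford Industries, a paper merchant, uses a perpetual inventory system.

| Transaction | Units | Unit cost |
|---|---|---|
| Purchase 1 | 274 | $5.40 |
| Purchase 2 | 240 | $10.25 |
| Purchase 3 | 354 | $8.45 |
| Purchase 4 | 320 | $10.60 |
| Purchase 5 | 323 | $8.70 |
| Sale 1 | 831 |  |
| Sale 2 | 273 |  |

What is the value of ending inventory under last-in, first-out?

Sale 1 (831) [LIFO — newest first]: 323 @ $8.70 + 320 @ $10.60 + 188 @ $8.45 = $7,790.70
Sale 2 (273) [LIFO — newest first]: 166 @ $8.45 + 107 @ $10.25 = $2,499.45
Total COGS = $7,790.70 + $2,499.45 = $10,290.15
Ending inventory: 274 @ $5.40 + 133 @ $10.25 = $2,842.85

Ending inventory = $2,842.85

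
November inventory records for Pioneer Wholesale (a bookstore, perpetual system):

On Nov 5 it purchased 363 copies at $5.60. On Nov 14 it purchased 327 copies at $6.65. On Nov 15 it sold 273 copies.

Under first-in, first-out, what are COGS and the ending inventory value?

Nov 15, 273 sold [FIFO — oldest first]: 273 @ $5.60 = $1,528.80
Ending inventory: 90 @ $5.60 + 327 @ $6.65 = $2,678.55
Check: goods available $4,207.35 = COGS $1,528.80 + ending $2,678.55

COGS = $1,528.80; ending inventory = $2,678.55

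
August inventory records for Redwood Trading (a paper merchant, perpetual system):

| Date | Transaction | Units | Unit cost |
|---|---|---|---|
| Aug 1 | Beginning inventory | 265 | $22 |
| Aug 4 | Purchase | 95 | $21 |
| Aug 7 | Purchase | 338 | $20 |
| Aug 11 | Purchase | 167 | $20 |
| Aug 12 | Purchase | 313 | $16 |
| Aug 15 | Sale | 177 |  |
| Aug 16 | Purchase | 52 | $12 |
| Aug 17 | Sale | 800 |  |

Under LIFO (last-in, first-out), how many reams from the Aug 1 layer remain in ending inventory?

253

Aug 15, 177 sold [LIFO — newest first]: 177 @ $16 = $2,832
Aug 17, 800 sold [LIFO — newest first]: 52 @ $12 + 136 @ $16 + 167 @ $20 + 338 @ $20 + 95 @ $21 + 12 @ $22 = $15,159
Total COGS = $2,832 + $15,159 = $17,991
Ending inventory: 253 @ $22 = $5,566
Check: goods available $23,557 = COGS $17,991 + ending $5,566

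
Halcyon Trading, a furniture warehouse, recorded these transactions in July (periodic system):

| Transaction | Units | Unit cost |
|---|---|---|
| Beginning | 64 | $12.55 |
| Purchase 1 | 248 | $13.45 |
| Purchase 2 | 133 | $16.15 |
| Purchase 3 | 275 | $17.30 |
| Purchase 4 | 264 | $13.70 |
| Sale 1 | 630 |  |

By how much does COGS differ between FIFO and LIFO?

FIFO COGS: 64 @ $12.55 + 248 @ $13.45 + 133 @ $16.15 + 185 @ $17.30 = $9,487.25
LIFO COGS: 264 @ $13.70 + 275 @ $17.30 + 91 @ $16.15 = $9,843.95
Difference = |$9,487.25 − $9,843.95| = $356.70

$356.70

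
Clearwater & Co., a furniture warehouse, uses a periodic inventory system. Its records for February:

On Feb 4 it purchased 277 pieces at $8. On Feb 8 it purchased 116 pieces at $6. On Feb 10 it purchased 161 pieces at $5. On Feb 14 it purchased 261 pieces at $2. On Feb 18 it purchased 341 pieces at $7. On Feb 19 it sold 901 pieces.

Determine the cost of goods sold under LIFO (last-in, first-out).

COGS = $4,586

Feb 19, 901 sold [LIFO — newest first]: 341 @ $7 + 261 @ $2 + 161 @ $5 + 116 @ $6 + 22 @ $8 = $4,586
Ending inventory: 255 @ $8 = $2,040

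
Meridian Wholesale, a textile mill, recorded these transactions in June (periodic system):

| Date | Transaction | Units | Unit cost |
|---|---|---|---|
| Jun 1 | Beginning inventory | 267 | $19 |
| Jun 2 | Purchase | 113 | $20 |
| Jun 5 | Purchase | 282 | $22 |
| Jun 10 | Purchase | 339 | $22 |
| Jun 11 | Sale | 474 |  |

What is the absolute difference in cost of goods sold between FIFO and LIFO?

$1,027

FIFO COGS: 267 @ $19 + 113 @ $20 + 94 @ $22 = $9,401
LIFO COGS: 339 @ $22 + 135 @ $22 = $10,428
Difference = |$9,401 − $10,428| = $1,027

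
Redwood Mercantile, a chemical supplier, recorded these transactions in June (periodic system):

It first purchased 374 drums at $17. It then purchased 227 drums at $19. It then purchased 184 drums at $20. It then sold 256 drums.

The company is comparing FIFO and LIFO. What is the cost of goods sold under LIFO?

COGS = $5,048

FIFO COGS: 256 @ $17 = $4,352
LIFO COGS: 184 @ $20 + 72 @ $19 = $5,048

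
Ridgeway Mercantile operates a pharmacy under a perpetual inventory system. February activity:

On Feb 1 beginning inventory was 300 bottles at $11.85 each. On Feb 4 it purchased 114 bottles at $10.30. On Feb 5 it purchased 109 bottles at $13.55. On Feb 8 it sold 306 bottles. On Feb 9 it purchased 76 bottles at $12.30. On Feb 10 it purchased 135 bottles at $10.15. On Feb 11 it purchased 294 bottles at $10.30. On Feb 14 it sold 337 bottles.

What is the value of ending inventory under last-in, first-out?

Feb 8, 306 sold [LIFO — newest first]: 109 @ $13.55 + 114 @ $10.30 + 83 @ $11.85 = $3,634.70
Feb 14, 337 sold [LIFO — newest first]: 294 @ $10.30 + 43 @ $10.15 = $3,464.65
Total COGS = $3,634.70 + $3,464.65 = $7,099.35
Ending inventory: 217 @ $11.85 + 76 @ $12.30 + 92 @ $10.15 = $4,440.05

Ending inventory = $4,440.05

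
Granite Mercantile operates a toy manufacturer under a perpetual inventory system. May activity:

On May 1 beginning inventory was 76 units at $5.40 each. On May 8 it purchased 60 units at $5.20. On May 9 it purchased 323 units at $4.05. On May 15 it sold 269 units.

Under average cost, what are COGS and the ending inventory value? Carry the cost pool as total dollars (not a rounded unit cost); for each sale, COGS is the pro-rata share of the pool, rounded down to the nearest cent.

After May 1: 76 on hand, pool $410.40 (≈ $5.4000 each)
After May 8: 136 on hand, pool $722.40 (≈ $5.3118 each)
After May 9: 459 on hand, pool $2,030.55 (≈ $4.4239 each)
May 15, sell 269: 269/459 × $2,030.55 → $1,190.01
Ending inventory (cost pool remaining) = $840.54
Check: goods available $2,030.55 = COGS $1,190.01 + ending $840.54

COGS = $1,190.01; ending inventory = $840.54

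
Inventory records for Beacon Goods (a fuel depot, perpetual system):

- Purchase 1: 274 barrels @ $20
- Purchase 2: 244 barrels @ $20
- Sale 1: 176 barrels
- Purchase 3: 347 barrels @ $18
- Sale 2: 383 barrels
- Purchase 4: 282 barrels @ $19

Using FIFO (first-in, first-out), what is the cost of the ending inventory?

Ending inventory = $10,866

Sale 1 (176) [FIFO — oldest first]: 176 @ $20 = $3,520
Sale 2 (383) [FIFO — oldest first]: 98 @ $20 + 244 @ $20 + 41 @ $18 = $7,578
Total COGS = $3,520 + $7,578 = $11,098
Ending inventory: 306 @ $18 + 282 @ $19 = $10,866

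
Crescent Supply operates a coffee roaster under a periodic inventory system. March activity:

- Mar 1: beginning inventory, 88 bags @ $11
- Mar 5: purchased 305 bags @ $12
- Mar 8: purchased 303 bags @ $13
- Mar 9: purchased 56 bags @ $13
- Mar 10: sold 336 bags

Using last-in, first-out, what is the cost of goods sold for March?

COGS = $4,368

Mar 10, 336 sold [LIFO — newest first]: 56 @ $13 + 280 @ $13 = $4,368
Ending inventory: 88 @ $11 + 305 @ $12 + 23 @ $13 = $4,927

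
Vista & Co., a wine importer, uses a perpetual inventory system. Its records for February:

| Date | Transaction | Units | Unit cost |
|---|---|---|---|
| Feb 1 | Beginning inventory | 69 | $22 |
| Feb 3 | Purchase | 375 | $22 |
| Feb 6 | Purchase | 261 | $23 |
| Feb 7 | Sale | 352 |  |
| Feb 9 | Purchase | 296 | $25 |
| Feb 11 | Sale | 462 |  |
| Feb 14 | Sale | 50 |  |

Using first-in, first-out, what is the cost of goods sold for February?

COGS = $19,746

Feb 7, 352 sold [FIFO — oldest first]: 69 @ $22 + 283 @ $22 = $7,744
Feb 11, 462 sold [FIFO — oldest first]: 92 @ $22 + 261 @ $23 + 109 @ $25 = $10,752
Feb 14, 50 sold [FIFO — oldest first]: 50 @ $25 = $1,250
Total COGS = $7,744 + $10,752 + $1,250 = $19,746
Ending inventory: 137 @ $25 = $3,425
Check: goods available $23,171 = COGS $19,746 + ending $3,425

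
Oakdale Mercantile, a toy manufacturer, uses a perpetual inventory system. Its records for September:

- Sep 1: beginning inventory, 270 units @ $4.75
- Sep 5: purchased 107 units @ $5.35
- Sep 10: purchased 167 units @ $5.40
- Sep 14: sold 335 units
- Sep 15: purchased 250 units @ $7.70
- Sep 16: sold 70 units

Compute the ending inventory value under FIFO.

Ending inventory = $2,675.60

Sep 14, 335 sold [FIFO — oldest first]: 270 @ $4.75 + 65 @ $5.35 = $1,630.25
Sep 16, 70 sold [FIFO — oldest first]: 42 @ $5.35 + 28 @ $5.40 = $375.90
Total COGS = $1,630.25 + $375.90 = $2,006.15
Ending inventory: 139 @ $5.40 + 250 @ $7.70 = $2,675.60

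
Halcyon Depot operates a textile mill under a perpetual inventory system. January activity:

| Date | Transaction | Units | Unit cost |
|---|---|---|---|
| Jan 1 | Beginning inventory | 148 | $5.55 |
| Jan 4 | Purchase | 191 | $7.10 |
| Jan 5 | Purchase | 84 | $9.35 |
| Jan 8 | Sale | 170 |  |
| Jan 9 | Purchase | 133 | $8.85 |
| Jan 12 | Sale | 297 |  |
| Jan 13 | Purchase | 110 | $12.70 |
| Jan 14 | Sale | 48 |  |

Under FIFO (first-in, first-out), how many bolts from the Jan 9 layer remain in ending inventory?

41

Jan 8, 170 sold [FIFO — oldest first]: 148 @ $5.55 + 22 @ $7.10 = $977.60
Jan 12, 297 sold [FIFO — oldest first]: 169 @ $7.10 + 84 @ $9.35 + 44 @ $8.85 = $2,374.70
Jan 14, 48 sold [FIFO — oldest first]: 48 @ $8.85 = $424.80
Total COGS = $977.60 + $2,374.70 + $424.80 = $3,777.10
Ending inventory: 41 @ $8.85 + 110 @ $12.70 = $1,759.85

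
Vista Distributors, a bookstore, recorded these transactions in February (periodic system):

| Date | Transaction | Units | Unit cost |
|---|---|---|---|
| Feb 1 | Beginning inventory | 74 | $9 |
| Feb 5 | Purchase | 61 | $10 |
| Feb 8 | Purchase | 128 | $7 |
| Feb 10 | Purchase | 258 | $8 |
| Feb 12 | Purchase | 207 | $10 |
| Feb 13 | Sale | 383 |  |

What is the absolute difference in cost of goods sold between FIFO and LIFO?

$346

FIFO COGS: 74 @ $9 + 61 @ $10 + 128 @ $7 + 120 @ $8 = $3,132
LIFO COGS: 207 @ $10 + 176 @ $8 = $3,478
Difference = |$3,132 − $3,478| = $346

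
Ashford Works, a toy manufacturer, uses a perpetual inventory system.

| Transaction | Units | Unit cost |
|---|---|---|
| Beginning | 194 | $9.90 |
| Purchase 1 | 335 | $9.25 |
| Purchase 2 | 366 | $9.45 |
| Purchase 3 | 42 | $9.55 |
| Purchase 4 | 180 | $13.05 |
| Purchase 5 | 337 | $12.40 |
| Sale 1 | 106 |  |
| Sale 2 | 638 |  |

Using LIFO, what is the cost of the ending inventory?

Ending inventory = $6,729.80

Sale 1 (106) [LIFO — newest first]: 106 @ $12.40 = $1,314.40
Sale 2 (638) [LIFO — newest first]: 231 @ $12.40 + 180 @ $13.05 + 42 @ $9.55 + 185 @ $9.45 = $7,362.75
Total COGS = $1,314.40 + $7,362.75 = $8,677.15
Ending inventory: 194 @ $9.90 + 335 @ $9.25 + 181 @ $9.45 = $6,729.80
Check: goods available $15,406.95 = COGS $8,677.15 + ending $6,729.80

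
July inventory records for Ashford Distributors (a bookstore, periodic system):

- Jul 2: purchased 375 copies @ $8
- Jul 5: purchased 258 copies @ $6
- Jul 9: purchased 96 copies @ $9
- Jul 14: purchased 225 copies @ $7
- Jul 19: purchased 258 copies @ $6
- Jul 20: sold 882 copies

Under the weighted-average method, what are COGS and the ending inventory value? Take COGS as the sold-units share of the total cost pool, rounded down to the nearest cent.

Jul 20, sell 882: 882/1212 × $8,535.00 → $6,211.11
Ending inventory (cost pool remaining) = $2,323.89
Check: goods available $8,535.00 = COGS $6,211.11 + ending $2,323.89

COGS = $6,211.11; ending inventory = $2,323.89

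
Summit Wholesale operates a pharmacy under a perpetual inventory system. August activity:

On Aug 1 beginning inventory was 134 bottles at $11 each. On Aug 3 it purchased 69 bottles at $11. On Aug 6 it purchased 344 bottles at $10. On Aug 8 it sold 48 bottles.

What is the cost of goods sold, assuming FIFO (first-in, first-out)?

COGS = $528

Aug 8, 48 sold [FIFO — oldest first]: 48 @ $11 = $528
Ending inventory: 86 @ $11 + 69 @ $11 + 344 @ $10 = $5,145
Check: goods available $5,673 = COGS $528 + ending $5,145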